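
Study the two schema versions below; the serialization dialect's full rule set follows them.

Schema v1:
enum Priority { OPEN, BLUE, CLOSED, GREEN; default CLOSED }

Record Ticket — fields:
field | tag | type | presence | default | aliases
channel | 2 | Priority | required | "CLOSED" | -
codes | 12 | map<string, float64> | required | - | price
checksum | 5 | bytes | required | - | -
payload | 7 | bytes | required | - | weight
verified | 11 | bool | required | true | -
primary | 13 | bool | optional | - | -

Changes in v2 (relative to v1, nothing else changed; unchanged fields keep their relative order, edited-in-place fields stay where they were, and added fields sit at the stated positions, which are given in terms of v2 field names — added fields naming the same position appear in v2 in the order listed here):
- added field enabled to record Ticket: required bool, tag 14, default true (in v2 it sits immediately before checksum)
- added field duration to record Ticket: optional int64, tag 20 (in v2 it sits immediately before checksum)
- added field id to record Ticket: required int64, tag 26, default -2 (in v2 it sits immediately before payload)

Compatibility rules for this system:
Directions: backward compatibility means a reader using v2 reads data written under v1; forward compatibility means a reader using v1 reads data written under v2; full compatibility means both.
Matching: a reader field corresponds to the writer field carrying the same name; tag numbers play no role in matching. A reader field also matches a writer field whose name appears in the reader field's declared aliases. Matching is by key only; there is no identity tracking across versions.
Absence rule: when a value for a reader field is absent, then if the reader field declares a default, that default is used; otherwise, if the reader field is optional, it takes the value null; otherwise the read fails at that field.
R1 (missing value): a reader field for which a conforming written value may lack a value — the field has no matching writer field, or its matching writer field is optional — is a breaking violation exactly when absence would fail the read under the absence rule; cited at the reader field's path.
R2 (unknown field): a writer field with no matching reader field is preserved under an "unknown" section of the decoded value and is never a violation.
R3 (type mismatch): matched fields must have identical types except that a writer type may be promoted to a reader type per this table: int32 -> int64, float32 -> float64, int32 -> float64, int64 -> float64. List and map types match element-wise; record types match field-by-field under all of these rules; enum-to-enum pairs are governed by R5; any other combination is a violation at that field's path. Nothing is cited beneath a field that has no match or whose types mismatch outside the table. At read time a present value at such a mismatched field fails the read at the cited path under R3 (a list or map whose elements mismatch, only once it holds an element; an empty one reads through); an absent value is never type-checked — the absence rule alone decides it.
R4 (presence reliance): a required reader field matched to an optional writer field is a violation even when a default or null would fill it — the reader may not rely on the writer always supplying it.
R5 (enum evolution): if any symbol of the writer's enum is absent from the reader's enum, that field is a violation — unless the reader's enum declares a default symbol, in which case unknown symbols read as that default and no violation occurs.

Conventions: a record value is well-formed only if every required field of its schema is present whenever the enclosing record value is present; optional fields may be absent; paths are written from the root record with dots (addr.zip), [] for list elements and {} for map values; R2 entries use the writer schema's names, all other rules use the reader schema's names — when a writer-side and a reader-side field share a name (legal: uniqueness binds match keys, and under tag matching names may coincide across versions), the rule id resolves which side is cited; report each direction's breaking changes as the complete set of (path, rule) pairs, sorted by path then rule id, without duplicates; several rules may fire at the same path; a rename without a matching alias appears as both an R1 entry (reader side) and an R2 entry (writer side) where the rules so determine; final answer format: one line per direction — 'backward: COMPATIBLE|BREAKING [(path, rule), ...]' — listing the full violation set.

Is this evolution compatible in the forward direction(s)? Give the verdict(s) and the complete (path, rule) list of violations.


forward: COMPATIBLE []

in Ticket below, arrows point writer -> reader
forward pass over Ticket, reader schema v1, writer schema v2:
  writer required, Priority -> Priority: reader channel maps from writer channel
  writer required, map<string, float64> -> map<string, float64>: reader codes maps from writer codes
  writer required, bytes -> bytes: reader checksum maps from writer checksum
  writer required, bytes -> bytes: reader payload maps from writer payload
  writer required, bool -> bool: reader verified maps from writer verified
  writer optional, bool -> bool: reader primary maps from writer primary
  writer enabled: unknown to reader
  writer duration: unknown to reader
  writer id: unknown to reader
  => no violations; forward on Ticket: COMPATIBLE
the other Ticket changes do not affect what is asked:
  added field id to record Ticket: required int64, tag 26, default -2 (in v2 it sits immediately before payload) -> no rule fires on it in Ticket's dialect; the asked verdict holds
  added field enabled to record Ticket: required bool, tag 14, default true (in v2 it sits immediately before checksum) -> no rule fires on it in Ticket's dialect; the asked verdict holds
  added field duration to record Ticket: optional int64, tag 20 (in v2 it sits immediately before checksum) -> no rule fires on it in Ticket's dialect; the asked verdict holds


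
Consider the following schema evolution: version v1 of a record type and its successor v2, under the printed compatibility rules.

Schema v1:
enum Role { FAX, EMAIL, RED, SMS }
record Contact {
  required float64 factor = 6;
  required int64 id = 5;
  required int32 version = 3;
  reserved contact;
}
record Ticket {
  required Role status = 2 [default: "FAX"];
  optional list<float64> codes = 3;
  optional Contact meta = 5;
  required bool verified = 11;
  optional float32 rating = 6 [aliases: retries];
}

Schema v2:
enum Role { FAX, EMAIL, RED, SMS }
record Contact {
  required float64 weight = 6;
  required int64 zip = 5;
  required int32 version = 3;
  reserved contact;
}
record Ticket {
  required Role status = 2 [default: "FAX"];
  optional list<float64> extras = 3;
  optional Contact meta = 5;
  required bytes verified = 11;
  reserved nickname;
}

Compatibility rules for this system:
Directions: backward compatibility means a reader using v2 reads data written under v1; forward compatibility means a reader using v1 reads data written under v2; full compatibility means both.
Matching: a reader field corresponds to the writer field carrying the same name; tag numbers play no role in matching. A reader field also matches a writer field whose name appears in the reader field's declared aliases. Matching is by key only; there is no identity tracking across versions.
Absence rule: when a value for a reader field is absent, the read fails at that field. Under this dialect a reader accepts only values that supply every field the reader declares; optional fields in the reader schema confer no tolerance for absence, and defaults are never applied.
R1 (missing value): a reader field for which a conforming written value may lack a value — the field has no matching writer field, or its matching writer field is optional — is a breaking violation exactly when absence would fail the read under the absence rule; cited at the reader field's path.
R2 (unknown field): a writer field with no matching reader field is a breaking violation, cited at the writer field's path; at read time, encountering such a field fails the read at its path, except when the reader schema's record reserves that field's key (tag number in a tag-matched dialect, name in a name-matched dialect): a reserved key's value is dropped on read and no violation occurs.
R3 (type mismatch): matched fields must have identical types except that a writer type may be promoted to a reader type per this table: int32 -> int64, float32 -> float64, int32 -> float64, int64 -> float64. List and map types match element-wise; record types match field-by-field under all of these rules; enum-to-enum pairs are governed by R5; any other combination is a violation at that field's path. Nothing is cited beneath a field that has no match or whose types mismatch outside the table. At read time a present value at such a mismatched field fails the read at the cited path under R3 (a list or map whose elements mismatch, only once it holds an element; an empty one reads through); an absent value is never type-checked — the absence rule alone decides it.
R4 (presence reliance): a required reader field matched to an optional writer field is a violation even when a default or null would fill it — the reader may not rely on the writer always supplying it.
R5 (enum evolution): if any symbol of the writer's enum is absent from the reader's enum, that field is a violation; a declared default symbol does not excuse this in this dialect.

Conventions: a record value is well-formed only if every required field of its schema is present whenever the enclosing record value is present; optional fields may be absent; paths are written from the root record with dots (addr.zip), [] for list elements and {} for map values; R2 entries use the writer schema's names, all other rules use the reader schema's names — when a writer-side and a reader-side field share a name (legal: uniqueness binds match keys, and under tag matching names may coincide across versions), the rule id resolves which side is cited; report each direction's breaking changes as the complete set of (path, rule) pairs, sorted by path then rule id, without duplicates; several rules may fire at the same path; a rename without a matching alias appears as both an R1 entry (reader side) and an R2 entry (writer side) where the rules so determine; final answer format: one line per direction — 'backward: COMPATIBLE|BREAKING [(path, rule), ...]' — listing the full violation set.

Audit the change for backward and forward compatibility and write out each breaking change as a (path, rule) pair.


in Ticket below, arrows point writer -> reader
backward for Ticket (reader v2, writer v1):
  Role -> Role, writer required: status aligns to status
  extras: no writer-side match
  Contact -> Contact, writer optional: meta aligns to meta
  bool -> bytes, writer required: verified aligns to verified
  codes (writer side), unknown to reader
  rating (writer side), unknown to reader
  meta.weight: no writer-side match
  meta.zip: no writer-side match
  int32 -> int32, writer required: meta.version aligns to meta.version
  meta.factor (writer side), unknown to reader
  meta.id (writer side), unknown to reader
  R2 fires at codes
  R1 fires at extras
  R1 fires at meta
  R2 fires at meta.factor
  R2 fires at meta.id
  R1 fires at meta.weight
  R1 fires at meta.zip
  R2 fires at rating
  R3 fires at verified
  => backward verdict for Ticket: BREAKING, 9 violation(s)
forward for Ticket (reader v1, writer v2):
  Role -> Role, writer required: status aligns to status
  codes: no writer-side match
  Contact -> Contact, writer optional: meta aligns to meta
  bytes -> bool, writer required: verified aligns to verified
  rating: no writer-side match
  extras (writer side), unknown to reader
  meta.factor: no writer-side match
  meta.id: no writer-side match
  int32 -> int32, writer required: meta.version aligns to meta.version
  meta.weight (writer side), unknown to reader
  meta.zip (writer side), unknown to reader
  R1 fires at codes
  R2 fires at extras
  R1 fires at meta
  R1 fires at meta.factor
  R1 fires at meta.id
  R2 fires at meta.weight
  R2 fires at meta.zip
  R1 fires at rating
  R3 fires at verified
  => forward verdict for Ticket: BREAKING, 9 violation(s)

backward: BREAKING [(codes, R2), (extras, R1), (meta, R1), (meta.factor, R2), (meta.id, R2), (meta.weight, R1), (meta.zip, R1), (rating, R2), (verified, R3)]; forward: BREAKING [(codes, R1), (extras, R2), (meta, R1), (meta.factor, R1), (meta.id, R1), (meta.weight, R2), (meta.zip, R2), (rating, R1), (verified, R3)]


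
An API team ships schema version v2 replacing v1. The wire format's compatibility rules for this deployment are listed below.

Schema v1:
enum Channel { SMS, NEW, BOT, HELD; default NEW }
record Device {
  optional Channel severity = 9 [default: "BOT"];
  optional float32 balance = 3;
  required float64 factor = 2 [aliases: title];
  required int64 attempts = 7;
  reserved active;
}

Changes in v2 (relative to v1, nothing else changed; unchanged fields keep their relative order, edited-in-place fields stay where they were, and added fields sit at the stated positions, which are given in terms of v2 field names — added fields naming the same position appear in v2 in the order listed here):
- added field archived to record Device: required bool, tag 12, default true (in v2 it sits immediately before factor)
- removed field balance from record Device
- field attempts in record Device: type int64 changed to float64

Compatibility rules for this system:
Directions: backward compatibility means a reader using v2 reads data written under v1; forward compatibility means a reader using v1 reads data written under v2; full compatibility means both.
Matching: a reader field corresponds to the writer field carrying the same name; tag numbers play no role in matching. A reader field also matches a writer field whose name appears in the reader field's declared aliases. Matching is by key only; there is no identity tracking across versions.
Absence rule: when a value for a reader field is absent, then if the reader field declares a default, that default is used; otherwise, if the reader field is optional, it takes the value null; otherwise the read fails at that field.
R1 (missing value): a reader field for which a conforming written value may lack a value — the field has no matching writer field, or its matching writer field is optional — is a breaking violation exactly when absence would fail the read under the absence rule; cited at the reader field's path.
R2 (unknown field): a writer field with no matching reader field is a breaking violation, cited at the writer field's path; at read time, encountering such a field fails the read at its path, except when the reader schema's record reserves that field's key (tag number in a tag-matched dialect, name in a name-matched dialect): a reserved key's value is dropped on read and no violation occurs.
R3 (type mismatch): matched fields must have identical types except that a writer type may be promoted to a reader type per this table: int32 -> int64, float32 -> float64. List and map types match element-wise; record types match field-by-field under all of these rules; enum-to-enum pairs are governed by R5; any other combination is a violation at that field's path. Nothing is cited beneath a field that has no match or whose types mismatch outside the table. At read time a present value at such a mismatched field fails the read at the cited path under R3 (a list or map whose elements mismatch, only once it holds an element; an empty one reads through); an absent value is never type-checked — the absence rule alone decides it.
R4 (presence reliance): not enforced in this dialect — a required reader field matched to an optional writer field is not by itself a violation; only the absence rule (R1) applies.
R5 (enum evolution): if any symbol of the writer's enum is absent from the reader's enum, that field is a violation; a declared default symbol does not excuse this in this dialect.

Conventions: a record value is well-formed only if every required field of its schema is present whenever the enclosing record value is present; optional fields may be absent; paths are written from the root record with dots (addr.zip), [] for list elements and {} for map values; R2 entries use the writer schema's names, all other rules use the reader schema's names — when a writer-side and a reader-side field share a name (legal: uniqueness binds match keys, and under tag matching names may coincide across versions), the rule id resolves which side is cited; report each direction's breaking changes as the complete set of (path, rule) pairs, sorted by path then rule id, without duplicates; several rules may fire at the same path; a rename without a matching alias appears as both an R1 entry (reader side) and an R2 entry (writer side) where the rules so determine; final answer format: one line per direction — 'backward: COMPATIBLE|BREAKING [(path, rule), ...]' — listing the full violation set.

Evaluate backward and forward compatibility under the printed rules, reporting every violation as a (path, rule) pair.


backward: BREAKING [(attempts, R3), (balance, R2)]; forward: BREAKING [(archived, R2), (attempts, R3)]

the writer's type comes first in each Device pair
checking backward for Device: reader v2 against writer v1:
  writer optional, Channel -> Channel: reader severity maps from writer severity
  archived: no writer-side match
  writer required, float64 -> float64: reader factor maps from writer factor
  writer required, int64 -> float64: reader attempts maps from writer attempts
  writer balance: unknown to reader
  R3 fires at attempts
  R2 fires at balance
  => backward verdict for Device: BREAKING, 2 violation(s)
checking forward for Device: reader v1 against writer v2:
  writer optional, Channel -> Channel: reader severity maps from writer severity
  balance: no writer-side match
  writer required, float64 -> float64: reader factor maps from writer factor
  writer required, float64 -> int64: reader attempts maps from writer attempts
  writer archived: unknown to reader
  R2 fires at archived
  R3 fires at attempts
  => forward verdict for Device: BREAKING, 2 violation(s)


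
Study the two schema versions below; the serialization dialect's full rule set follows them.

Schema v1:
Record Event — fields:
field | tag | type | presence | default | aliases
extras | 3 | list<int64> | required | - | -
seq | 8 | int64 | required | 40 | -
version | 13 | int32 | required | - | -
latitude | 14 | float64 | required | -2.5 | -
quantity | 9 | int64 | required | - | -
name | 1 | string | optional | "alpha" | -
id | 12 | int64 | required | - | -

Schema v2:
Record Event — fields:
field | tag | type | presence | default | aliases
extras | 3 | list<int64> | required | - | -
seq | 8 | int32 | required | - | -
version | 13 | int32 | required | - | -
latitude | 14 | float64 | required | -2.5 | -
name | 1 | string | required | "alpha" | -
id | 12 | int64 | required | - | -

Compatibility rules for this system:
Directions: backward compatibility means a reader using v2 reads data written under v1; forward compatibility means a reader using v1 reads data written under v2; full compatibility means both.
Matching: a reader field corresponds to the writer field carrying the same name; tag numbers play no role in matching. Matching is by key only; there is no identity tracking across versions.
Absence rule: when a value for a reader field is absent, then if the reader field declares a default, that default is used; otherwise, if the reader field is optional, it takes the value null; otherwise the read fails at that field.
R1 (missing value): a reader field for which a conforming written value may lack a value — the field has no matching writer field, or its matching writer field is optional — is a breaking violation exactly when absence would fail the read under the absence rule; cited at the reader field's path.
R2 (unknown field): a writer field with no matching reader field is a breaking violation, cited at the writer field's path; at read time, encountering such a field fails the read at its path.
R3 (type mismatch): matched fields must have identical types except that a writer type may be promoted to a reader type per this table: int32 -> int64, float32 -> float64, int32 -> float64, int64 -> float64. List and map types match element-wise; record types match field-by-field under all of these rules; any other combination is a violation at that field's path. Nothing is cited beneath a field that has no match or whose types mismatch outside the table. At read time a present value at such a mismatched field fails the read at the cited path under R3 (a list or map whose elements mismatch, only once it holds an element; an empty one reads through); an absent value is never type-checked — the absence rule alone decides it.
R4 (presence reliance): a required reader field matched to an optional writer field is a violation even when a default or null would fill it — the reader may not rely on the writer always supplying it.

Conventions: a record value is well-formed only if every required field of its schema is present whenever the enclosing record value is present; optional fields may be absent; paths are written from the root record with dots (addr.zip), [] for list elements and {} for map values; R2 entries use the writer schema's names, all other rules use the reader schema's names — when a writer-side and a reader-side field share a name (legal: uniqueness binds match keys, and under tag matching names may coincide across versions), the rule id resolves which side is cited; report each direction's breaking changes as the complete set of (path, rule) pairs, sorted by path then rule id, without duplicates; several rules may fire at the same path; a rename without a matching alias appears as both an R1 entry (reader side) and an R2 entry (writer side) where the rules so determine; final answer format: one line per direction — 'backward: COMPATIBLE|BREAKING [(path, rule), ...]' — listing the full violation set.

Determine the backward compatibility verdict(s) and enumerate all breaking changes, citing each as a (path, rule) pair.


backward: BREAKING [(name, R4), (quantity, R2), (seq, R3)]

in Event below, arrows point writer -> reader
backward for Event (reader v2, writer v1):
  writer required, list<int64> -> list<int64>: reader extras maps from writer extras
  writer required, int64 -> int32: reader seq maps from writer seq
  writer required, int32 -> int32: reader version maps from writer version
  writer required, float64 -> float64: reader latitude maps from writer latitude
  writer optional, string -> string: reader name maps from writer name
  writer required, int64 -> int64: reader id maps from writer id
  quantity (writer side), unknown to reader
  violation R4 at name
  violation R2 at quantity
  violation R3 at seq
  => 3 violation(s): backward is BREAKING for Event


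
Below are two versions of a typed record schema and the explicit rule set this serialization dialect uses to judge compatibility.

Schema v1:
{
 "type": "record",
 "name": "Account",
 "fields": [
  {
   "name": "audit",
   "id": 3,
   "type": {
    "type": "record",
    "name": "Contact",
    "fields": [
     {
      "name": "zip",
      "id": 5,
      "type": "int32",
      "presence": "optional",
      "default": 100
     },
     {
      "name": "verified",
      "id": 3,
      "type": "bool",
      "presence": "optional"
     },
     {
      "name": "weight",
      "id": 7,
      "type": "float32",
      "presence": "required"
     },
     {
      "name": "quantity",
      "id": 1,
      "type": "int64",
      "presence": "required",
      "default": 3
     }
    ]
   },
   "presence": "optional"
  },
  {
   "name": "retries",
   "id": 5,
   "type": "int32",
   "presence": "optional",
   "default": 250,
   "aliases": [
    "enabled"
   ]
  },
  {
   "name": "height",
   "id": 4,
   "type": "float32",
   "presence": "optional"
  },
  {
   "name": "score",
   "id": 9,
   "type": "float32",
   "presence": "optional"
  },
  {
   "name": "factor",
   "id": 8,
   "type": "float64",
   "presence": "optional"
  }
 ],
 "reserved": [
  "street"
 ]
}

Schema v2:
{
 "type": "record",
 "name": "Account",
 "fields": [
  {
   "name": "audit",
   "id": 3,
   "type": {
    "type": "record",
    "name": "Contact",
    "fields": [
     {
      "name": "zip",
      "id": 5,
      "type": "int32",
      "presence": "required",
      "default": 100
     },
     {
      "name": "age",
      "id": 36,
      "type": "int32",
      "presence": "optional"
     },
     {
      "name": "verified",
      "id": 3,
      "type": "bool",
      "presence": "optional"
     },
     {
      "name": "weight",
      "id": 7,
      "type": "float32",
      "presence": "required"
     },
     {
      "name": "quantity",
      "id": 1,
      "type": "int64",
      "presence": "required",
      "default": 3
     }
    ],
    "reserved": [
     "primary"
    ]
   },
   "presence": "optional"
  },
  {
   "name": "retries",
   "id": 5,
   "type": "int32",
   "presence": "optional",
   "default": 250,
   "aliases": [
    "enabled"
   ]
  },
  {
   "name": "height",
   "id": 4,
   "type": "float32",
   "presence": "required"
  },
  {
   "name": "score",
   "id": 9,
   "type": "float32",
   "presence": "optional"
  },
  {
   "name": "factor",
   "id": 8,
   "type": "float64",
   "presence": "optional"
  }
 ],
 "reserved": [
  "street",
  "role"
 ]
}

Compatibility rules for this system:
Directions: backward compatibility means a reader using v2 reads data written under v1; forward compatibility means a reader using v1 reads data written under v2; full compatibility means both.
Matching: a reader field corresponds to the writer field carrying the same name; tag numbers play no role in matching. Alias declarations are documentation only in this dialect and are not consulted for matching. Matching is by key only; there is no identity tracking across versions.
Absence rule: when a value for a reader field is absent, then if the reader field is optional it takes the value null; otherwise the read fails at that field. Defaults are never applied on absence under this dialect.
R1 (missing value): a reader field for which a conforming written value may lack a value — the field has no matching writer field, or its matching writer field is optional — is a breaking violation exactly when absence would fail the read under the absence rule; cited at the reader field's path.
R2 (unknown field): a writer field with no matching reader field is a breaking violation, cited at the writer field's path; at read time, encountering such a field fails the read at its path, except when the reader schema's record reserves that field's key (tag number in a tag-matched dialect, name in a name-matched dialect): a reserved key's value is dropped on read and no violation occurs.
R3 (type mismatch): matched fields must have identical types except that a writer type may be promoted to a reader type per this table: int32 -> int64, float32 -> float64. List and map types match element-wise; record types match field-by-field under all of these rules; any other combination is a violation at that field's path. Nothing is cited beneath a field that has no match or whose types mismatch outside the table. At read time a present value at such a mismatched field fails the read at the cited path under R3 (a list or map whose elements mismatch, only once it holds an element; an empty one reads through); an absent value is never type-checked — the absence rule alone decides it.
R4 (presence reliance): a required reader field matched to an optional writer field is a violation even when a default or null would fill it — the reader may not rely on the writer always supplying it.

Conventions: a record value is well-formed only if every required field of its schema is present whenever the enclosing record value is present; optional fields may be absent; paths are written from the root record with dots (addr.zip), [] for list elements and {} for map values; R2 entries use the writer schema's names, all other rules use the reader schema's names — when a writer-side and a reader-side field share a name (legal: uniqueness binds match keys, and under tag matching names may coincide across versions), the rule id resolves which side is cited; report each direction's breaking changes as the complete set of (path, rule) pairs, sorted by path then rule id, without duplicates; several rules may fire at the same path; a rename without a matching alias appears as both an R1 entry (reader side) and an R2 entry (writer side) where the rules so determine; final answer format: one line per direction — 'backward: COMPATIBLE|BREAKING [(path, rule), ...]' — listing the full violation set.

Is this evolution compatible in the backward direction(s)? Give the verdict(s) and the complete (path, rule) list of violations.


in Account below, arrows point writer -> reader
backward for Account (reader v2, writer v1):
  Contact -> Contact, writer optional: audit aligns to audit
  int32 -> int32, writer optional: retries aligns to retries
  float32 -> float32, writer optional: height aligns to height
  float32 -> float32, writer optional: score aligns to score
  float64 -> float64, writer optional: factor aligns to factor
  int32 -> int32, writer optional: audit.zip aligns to audit.zip
  audit.age: no writer match
  bool -> bool, writer optional: audit.verified aligns to audit.verified
  float32 -> float32, writer required: audit.weight aligns to audit.weight
  int64 -> int64, writer required: audit.quantity aligns to audit.quantity
  rule R1 violated at audit.zip
  rule R4 violated at audit.zip
  rule R1 violated at height
  rule R4 violated at height
  => 4 violation(s): backward is BREAKING for Account
ruling out the remaining Account differences:
  added field age to record Contact: optional int32, tag 36 (in v2 it sits immediately before verified) -> fires only in the forward direction of Account, which is not asked here

backward: BREAKING [(audit.zip, R1), (audit.zip, R4), (height, R1), (height, R4)]


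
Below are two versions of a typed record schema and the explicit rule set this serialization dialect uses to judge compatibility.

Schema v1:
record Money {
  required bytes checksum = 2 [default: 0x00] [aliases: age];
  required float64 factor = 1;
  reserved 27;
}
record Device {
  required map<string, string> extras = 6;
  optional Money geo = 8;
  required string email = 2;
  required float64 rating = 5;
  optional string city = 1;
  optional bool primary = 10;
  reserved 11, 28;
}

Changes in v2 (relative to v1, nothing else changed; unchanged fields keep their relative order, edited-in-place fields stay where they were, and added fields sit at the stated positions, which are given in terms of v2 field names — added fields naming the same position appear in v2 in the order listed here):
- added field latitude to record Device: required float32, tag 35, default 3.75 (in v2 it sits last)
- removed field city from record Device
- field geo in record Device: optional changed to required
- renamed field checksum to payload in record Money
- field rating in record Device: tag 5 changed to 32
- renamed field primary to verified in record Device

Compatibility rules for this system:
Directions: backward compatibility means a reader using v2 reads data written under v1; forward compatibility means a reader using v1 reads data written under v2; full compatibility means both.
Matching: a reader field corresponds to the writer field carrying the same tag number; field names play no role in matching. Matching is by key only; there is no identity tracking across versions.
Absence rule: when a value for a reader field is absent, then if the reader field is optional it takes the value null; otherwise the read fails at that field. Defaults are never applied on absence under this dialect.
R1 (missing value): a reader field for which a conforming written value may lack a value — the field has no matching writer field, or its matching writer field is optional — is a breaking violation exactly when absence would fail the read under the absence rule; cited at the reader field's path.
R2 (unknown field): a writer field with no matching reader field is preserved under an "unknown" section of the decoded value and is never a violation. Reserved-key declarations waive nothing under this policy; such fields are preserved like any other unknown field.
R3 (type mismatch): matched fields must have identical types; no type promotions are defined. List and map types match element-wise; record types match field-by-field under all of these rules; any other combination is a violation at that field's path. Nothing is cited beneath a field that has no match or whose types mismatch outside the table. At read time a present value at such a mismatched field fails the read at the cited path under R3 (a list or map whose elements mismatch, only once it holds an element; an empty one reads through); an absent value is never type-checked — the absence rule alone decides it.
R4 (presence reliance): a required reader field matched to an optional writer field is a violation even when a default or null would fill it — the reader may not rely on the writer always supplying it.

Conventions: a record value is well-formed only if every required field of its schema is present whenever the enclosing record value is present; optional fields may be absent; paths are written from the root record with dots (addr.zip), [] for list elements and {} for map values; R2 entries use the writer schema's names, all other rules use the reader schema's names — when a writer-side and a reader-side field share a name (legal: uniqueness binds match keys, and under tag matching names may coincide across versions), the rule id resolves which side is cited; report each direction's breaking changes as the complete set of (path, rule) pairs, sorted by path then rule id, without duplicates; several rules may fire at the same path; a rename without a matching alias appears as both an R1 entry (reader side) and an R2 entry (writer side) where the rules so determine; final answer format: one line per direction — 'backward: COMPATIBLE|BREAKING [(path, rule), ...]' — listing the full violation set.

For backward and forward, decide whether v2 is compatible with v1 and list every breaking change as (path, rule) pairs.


arrows below run writer -> reader for Device
backward for Device (reader v2, writer v1):
  extras: map<string, string> -> map<string, string>, writer required; from extras
  geo: Money -> Money, writer optional; from geo
  email: string -> string, writer required; from email
  rating: no writer-side match
  verified: bool -> bool, writer optional; from primary
  latitude: no writer-side match
  leftover writer field: rating
  leftover writer field: city
  geo.payload: bytes -> bytes, writer required; from geo.checksum
  geo.factor: float64 -> float64, writer required; from geo.factor
  violation R1 at geo
  violation R4 at geo
  violation R1 at latitude
  violation R1 at rating
  => 4 violation(s): backward is BREAKING for Device
forward for Device (reader v1, writer v2):
  extras: map<string, string> -> map<string, string>, writer required; from extras
  geo: Money -> Money, writer required; from geo
  email: string -> string, writer required; from email
  rating: no writer-side match
  city: no writer-side match
  primary: bool -> bool, writer optional; from verified
  leftover writer field: rating
  leftover writer field: latitude
  geo.checksum: bytes -> bytes, writer required; from geo.payload
  geo.factor: float64 -> float64, writer required; from geo.factor
  violation R1 at rating
  => 1 violation(s): forward is BREAKING for Device

backward: BREAKING [(geo, R1), (geo, R4), (latitude, R1), (rating, R1)]; forward: BREAKING [(rating, R1)]


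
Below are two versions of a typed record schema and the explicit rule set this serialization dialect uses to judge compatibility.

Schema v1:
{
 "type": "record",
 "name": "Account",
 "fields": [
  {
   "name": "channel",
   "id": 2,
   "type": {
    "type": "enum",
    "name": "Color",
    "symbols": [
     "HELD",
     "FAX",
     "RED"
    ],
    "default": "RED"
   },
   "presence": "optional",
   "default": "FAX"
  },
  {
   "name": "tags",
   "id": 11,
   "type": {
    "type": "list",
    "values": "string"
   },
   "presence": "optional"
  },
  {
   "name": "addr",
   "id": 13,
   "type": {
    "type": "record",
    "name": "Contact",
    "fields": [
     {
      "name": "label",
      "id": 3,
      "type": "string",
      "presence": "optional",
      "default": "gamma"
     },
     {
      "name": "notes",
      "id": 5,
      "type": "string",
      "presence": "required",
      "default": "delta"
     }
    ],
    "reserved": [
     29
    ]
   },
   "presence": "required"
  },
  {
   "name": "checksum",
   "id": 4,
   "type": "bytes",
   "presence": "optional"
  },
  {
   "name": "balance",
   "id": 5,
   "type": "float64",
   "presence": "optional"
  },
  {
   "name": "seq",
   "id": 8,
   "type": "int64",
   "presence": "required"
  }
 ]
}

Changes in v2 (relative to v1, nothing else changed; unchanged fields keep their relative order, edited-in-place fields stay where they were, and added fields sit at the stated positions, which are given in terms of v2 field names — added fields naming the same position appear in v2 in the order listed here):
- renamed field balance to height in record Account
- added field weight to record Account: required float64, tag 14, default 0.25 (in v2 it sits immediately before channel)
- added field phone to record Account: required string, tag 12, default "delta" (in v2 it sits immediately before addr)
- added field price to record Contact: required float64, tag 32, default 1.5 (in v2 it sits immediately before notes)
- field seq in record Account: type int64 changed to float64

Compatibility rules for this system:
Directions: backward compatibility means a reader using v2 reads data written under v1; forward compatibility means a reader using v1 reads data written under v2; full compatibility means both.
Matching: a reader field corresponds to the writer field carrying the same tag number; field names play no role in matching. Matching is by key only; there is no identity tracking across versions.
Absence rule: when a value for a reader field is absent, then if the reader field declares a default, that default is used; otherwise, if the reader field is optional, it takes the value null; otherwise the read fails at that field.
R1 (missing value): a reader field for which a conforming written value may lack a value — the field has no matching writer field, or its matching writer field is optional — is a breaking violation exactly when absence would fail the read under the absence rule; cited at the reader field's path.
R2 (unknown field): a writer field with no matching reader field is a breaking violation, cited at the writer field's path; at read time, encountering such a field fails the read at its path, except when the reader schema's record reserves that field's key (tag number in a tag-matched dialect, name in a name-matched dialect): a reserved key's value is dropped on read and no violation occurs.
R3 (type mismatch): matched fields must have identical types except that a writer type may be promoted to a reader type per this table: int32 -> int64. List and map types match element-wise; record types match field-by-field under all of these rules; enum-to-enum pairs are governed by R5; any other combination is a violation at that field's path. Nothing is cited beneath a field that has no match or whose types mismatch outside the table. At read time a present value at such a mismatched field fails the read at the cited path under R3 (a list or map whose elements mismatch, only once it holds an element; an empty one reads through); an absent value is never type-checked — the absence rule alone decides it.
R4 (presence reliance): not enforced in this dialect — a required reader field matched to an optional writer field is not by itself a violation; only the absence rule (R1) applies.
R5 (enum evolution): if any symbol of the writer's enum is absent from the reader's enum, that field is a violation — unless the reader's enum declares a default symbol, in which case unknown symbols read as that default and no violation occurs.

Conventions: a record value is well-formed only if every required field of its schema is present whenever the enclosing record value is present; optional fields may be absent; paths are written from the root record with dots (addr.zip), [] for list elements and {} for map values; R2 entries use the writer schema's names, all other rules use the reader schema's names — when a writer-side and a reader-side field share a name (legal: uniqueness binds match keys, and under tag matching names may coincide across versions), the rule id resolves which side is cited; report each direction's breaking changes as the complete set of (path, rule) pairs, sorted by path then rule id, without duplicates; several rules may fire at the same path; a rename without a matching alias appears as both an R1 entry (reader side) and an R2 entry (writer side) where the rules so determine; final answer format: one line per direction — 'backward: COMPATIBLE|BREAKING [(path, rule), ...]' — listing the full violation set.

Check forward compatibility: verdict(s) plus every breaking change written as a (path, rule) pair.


forward: BREAKING [(addr.price, R2), (phone, R2), (seq, R3), (weight, R2)]

the writer's type comes first in each Account pair
forward on Account — v1 reading data written by v2:
  channel: paired with writer channel (Color -> Color; writer optional)
  tags: paired with writer tags (list<string> -> list<string>; writer optional)
  addr: paired with writer addr (Contact -> Contact; writer required)
  checksum: paired with writer checksum (bytes -> bytes; writer optional)
  balance: paired with writer height (float64 -> float64; writer optional)
  seq: paired with writer seq (float64 -> int64; writer required)
  leftover writer field: weight
  leftover writer field: phone
  addr.label: paired with writer addr.label (string -> string; writer optional)
  addr.notes: paired with writer addr.notes (string -> string; writer required)
  leftover writer field: addr.price
  violation R2 at addr.price
  violation R2 at phone
  violation R3 at seq
  violation R2 at weight
  => forward: BREAKING (4)
checking off the Account differences that do not matter here:
  renamed field balance to height in record Account -> triggers nothing under Account's printed rules — same verdict
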